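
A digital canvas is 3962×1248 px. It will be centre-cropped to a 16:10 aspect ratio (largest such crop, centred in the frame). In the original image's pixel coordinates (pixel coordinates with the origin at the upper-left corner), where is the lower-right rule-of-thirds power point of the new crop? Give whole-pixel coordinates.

x = 2314 px, y = 832 px

3962/1248 > 16/10, so the 16:10 crop keeps the full height 1248 and trims width to 1248 × 16/10 = 1996.80 px.
Left offset = (3962 − 1996.80)/2 = 982.60 px; top offset = 0.
Lower-right is two-thirds across and two-thirds down within the crop:
x = 982.60 + 2 × 1996.80/3 ≈ 2314; y = 0.00 + 2 × 1248.00/3 ≈ 832.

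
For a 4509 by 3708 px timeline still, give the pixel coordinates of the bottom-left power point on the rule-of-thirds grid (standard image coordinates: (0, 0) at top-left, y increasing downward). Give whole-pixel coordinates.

The bottom-left point sits one-third of the way across and two-thirds of the way down.
x = 1 × 4509/3 ≈ 1503; y = 2 × 3708/3 ≈ 2472.

x = 1503 px, y = 2472 px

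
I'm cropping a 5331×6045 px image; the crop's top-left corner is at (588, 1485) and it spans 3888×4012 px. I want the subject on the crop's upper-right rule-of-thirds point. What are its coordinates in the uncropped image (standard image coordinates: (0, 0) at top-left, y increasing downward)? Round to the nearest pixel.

(3180, 2822)

One third of the crop width 3888 is 1296.00 px.
One third of the crop height 4012 is 1337.33 px.
The upper-right point is two-thirds across and one-third down within the crop:
x = 588 + 2 × 1296.00 ≈ 3180; y = 1485 + 1 × 1337.33 ≈ 2822.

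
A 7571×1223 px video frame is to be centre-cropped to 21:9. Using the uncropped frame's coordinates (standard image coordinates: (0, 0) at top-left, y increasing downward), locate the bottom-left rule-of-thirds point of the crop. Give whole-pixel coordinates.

7571/1223 > 21/9, so the 21:9 crop keeps the full height 1223 and trims width to 1223 × 21/9 = 2853.67 px.
Left offset = (7571 − 2853.67)/2 = 2358.67 px; top offset = 0.
Bottom-left is one-third across and two-thirds down within the crop:
x = 2358.67 + 1 × 2853.67/3 ≈ 3310; y = 0.00 + 2 × 1223.00/3 ≈ 815.

x = 3310 px, y = 815 px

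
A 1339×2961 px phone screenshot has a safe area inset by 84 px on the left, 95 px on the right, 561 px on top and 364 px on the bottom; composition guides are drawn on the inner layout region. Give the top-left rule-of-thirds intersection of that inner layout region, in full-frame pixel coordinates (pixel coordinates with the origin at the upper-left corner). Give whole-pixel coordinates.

x = 471 px, y = 1240 px

Content width = 1339 − 84 − 95 = 1160 px; content height = 2961 − 561 − 364 = 2036 px.
Top-left is one-third across and one-third down within the inner layout region.
x = 84 + 1 × 1160/3 = 84 + 386.67 ≈ 471
y = 561 + 1 × 2036/3 = 561 + 678.67 ≈ 1240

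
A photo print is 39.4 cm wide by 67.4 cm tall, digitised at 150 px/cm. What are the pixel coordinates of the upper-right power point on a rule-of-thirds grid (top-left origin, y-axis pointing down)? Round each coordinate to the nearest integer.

x = 3940 px, y = 3370 px

In pixels the canvas is 39.4 × 150 = 5910 wide and 67.4 × 150 = 10110 tall.
The upper-right point is two-thirds across and one-third down:
x = 2 × 5910/3 ≈ 3940; y = 1 × 10110/3 ≈ 3370.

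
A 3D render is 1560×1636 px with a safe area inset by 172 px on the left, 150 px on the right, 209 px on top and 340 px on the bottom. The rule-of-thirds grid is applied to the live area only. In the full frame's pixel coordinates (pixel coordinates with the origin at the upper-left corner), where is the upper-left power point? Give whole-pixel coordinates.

Content width = 1560 − 172 − 150 = 1238 px; content height = 1636 − 209 − 340 = 1087 px.
Upper-left is one-third across and one-third down within the live area.
x = 172 + 1 × 1238/3 = 172 + 412.67 ≈ 585
y = 209 + 1 × 1087/3 = 209 + 362.33 ≈ 571

(585, 571)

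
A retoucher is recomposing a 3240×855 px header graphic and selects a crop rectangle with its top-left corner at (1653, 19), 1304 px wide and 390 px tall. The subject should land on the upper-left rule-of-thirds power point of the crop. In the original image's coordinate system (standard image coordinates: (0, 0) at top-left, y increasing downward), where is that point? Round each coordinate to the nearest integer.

(2088, 149)

One third of the crop width 1304 is 434.67 px.
One third of the crop height 390 is 130.00 px.
The upper-left point is one-third across and one-third down within the crop:
x = 1653 + 1 × 434.67 ≈ 2088; y = 19 + 1 × 130.00 ≈ 149.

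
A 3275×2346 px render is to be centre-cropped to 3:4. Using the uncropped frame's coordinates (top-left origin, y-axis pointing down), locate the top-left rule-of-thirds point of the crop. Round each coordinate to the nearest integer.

x = 1344 px, y = 782 px

3275/2346 > 3/4, so the 3:4 crop keeps the full height 2346 and trims width to 2346 × 3/4 = 1759.50 px.
Left offset = (3275 − 1759.50)/2 = 757.75 px; top offset = 0.
Top-left is one-third across and one-third down within the crop:
x = 757.75 + 1 × 1759.50/3 ≈ 1344; y = 0.00 + 1 × 2346.00/3 ≈ 782.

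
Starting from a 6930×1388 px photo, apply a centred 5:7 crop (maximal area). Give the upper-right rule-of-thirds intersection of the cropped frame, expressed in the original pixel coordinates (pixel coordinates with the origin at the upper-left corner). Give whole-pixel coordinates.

6930/1388 > 5/7, so the 5:7 crop keeps the full height 1388 and trims width to 1388 × 5/7 = 991.43 px.
Left offset = (6930 − 991.43)/2 = 2969.29 px; top offset = 0.
Upper-right is two-thirds across and one-third down within the crop:
x = 2969.29 + 2 × 991.43/3 ≈ 3630; y = 0.00 + 1 × 1388.00/3 ≈ 463.

(3630, 463)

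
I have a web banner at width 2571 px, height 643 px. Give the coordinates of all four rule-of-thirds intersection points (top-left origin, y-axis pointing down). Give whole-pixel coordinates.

One third of 2571 is 857; one third of 643 is 214.33.
Vertical third lines at x = 857 and x = 1714; horizontal third lines at y = 214 and y = 429.

(857, 214), (1714, 214), (857, 429), (1714, 429)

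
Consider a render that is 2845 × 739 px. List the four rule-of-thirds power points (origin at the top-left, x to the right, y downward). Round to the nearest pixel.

One third of 2845 is 948.33; one third of 739 is 246.33.
Vertical third lines at x = 948 and x = 1897; horizontal third lines at y = 246 and y = 493.

(948, 246), (1897, 246), (948, 493), (1897, 493)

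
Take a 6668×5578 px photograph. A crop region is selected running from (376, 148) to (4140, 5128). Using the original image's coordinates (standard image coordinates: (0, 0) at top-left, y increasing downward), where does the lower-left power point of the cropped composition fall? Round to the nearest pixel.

Crop width = 4140 − 376 = 3764 px; one third is 1254.67 px.
Crop height = 5128 − 148 = 4980 px; one third is 1660.00 px.
The lower-left point is one-third across and two-thirds down within the crop:
x = 376 + 1 × 1254.67 ≈ 1631; y = 148 + 2 × 1660.00 ≈ 3468.

(1631, 3468)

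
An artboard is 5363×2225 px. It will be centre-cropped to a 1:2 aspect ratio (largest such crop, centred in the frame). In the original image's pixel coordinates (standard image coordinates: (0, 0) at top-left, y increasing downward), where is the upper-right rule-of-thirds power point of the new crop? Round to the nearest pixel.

5363/2225 > 1/2, so the 1:2 crop keeps the full height 2225 and trims width to 2225 × 1/2 = 1112.50 px.
Left offset = (5363 − 1112.50)/2 = 2125.25 px; top offset = 0.
Upper-right is two-thirds across and one-third down within the crop:
x = 2125.25 + 2 × 1112.50/3 ≈ 2867; y = 0.00 + 1 × 2225.00/3 ≈ 742.

x = 2867 px, y = 742 px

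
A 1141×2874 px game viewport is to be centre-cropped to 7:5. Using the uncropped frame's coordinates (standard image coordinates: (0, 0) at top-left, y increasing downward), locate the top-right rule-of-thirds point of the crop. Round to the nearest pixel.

1141/2874 < 7/5, so the 7:5 crop keeps the full width 1141 and trims height to 1141 × 5/7 = 815.00 px.
Top offset = (2874 − 815.00)/2 = 1029.50 px; left offset = 0.
Top-right is two-thirds across and one-third down within the crop:
x = 0.00 + 2 × 1141.00/3 ≈ 761; y = 1029.50 + 1 × 815.00/3 ≈ 1301.

x = 761 px, y = 1301 px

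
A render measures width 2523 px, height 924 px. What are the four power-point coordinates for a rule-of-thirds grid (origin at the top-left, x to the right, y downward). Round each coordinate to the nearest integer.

One third of 2523 is 841; one third of 924 is 308.
Vertical third lines at x = 841 and x = 1682; horizontal third lines at y = 308 and y = 616.

(841, 308), (1682, 308), (841, 616), (1682, 616)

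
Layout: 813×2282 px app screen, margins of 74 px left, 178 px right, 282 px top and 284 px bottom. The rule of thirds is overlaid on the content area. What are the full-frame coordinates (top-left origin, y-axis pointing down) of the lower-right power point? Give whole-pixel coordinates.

x = 448 px, y = 1426 px

Content width = 813 − 74 − 178 = 561 px; content height = 2282 − 282 − 284 = 1716 px.
Lower-right is two-thirds across and two-thirds down within the content area.
x = 74 + 2 × 561/3 = 74 + 374.00 ≈ 448
y = 282 + 2 × 1716/3 = 282 + 1144.00 ≈ 1426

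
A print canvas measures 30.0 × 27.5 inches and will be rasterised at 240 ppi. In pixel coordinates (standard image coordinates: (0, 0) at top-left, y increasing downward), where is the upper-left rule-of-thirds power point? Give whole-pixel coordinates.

In pixels the canvas is 30.0 × 240 = 7200 wide and 27.5 × 240 = 6600 tall.
The upper-left point is one-third across and one-third down:
x = 1 × 7200/3 ≈ 2400; y = 1 × 6600/3 ≈ 2200.

x = 2400 px, y = 2200 px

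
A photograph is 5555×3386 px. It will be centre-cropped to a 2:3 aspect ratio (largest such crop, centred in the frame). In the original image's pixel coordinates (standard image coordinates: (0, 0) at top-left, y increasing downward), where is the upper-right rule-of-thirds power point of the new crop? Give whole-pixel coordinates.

5555/3386 > 2/3, so the 2:3 crop keeps the full height 3386 and trims width to 3386 × 2/3 = 2257.33 px.
Left offset = (5555 − 2257.33)/2 = 1648.83 px; top offset = 0.
Upper-right is two-thirds across and one-third down within the crop:
x = 1648.83 + 2 × 2257.33/3 ≈ 3154; y = 0.00 + 1 × 3386.00/3 ≈ 1129.

x = 3154 px, y = 1129 px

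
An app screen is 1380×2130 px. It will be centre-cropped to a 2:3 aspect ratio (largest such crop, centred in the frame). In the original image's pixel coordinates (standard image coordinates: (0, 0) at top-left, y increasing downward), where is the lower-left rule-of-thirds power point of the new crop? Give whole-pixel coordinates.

x = 460 px, y = 1410 px

1380/2130 < 2/3, so the 2:3 crop keeps the full width 1380 and trims height to 1380 × 3/2 = 2070.00 px.
Top offset = (2130 − 2070.00)/2 = 30.00 px; left offset = 0.
Lower-left is one-third across and two-thirds down within the crop:
x = 0.00 + 1 × 1380.00/3 ≈ 460; y = 30.00 + 2 × 2070.00/3 ≈ 1410.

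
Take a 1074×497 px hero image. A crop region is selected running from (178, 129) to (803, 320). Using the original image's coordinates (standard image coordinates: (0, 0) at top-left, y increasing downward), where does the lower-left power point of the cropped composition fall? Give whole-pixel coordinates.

x = 386 px, y = 256 px

Crop width = 803 − 178 = 625 px; one third is 208.33 px.
Crop height = 320 − 129 = 191 px; one third is 63.67 px.
The lower-left point is one-third across and two-thirds down within the crop:
x = 178 + 1 × 208.33 ≈ 386; y = 129 + 2 × 63.67 ≈ 256.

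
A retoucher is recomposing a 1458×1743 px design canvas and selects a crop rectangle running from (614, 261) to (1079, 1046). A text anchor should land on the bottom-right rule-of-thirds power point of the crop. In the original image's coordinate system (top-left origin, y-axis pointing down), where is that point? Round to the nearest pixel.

Crop width = 1079 − 614 = 465 px; one third is 155.00 px.
Crop height = 1046 − 261 = 785 px; one third is 261.67 px.
The bottom-right point is two-thirds across and two-thirds down within the crop:
x = 614 + 2 × 155.00 ≈ 924; y = 261 + 2 × 261.67 ≈ 784.

x = 924 px, y = 784 px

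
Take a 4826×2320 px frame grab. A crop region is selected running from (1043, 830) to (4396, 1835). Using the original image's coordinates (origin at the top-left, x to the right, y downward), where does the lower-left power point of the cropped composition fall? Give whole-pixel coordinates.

Crop width = 4396 − 1043 = 3353 px; one third is 1117.67 px.
Crop height = 1835 − 830 = 1005 px; one third is 335.00 px.
The lower-left point is one-third across and two-thirds down within the crop:
x = 1043 + 1 × 1117.67 ≈ 2161; y = 830 + 2 × 335.00 ≈ 1500.

(2161, 1500)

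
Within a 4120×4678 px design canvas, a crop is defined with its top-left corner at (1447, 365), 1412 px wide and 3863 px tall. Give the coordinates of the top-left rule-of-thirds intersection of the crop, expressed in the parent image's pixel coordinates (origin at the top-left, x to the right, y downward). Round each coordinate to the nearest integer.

x = 1918 px, y = 1653 px

One third of the crop width 1412 is 470.67 px.
One third of the crop height 3863 is 1287.67 px.
The top-left point is one-third across and one-third down within the crop:
x = 1447 + 1 × 470.67 ≈ 1918; y = 365 + 1 × 1287.67 ≈ 1653.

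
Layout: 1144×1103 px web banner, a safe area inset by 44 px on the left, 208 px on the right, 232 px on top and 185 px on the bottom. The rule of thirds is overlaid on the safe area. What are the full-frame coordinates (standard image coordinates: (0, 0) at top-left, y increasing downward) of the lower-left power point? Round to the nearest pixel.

Content width = 1144 − 44 − 208 = 892 px; content height = 1103 − 232 − 185 = 686 px.
Lower-left is one-third across and two-thirds down within the safe area.
x = 44 + 1 × 892/3 = 44 + 297.33 ≈ 341
y = 232 + 2 × 686/3 = 232 + 457.33 ≈ 689

(341, 689)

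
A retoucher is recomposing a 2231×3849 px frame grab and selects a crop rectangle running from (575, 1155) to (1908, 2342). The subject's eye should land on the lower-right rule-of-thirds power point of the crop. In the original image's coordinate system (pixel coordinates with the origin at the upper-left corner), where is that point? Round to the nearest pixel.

Crop width = 1908 − 575 = 1333 px; one third is 444.33 px.
Crop height = 2342 − 1155 = 1187 px; one third is 395.67 px.
The lower-right point is two-thirds across and two-thirds down within the crop:
x = 575 + 2 × 444.33 ≈ 1464; y = 1155 + 2 × 395.67 ≈ 1946.

x = 1464 px, y = 1946 px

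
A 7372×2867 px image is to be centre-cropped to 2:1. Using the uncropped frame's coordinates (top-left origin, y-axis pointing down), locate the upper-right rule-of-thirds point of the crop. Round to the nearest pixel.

(4642, 956)

7372/2867 > 2/1, so the 2:1 crop keeps the full height 2867 and trims width to 2867 × 2/1 = 5734.00 px.
Left offset = (7372 − 5734.00)/2 = 819.00 px; top offset = 0.
Upper-right is two-thirds across and one-third down within the crop:
x = 819.00 + 2 × 5734.00/3 ≈ 4642; y = 0.00 + 1 × 2867.00/3 ≈ 956.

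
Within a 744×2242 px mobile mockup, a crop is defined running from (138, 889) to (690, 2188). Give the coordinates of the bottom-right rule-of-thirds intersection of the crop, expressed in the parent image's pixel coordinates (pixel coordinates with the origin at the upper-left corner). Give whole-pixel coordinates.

Crop width = 690 − 138 = 552 px; one third is 184.00 px.
Crop height = 2188 − 889 = 1299 px; one third is 433.00 px.
The bottom-right point is two-thirds across and two-thirds down within the crop:
x = 138 + 2 × 184.00 ≈ 506; y = 889 + 2 × 433.00 ≈ 1755.

x = 506 px, y = 1755 px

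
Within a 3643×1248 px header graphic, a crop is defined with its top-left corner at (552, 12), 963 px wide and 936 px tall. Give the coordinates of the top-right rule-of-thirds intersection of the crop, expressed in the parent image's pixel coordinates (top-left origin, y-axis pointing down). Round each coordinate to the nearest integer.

x = 1194 px, y = 324 px

One third of the crop width 963 is 321.00 px.
One third of the crop height 936 is 312.00 px.
The top-right point is two-thirds across and one-third down within the crop:
x = 552 + 2 × 321.00 ≈ 1194; y = 12 + 1 × 312.00 ≈ 324.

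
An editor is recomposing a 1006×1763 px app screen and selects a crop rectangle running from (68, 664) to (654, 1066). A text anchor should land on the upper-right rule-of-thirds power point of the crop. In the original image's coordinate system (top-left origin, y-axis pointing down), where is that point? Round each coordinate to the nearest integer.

Crop width = 654 − 68 = 586 px; one third is 195.33 px.
Crop height = 1066 − 664 = 402 px; one third is 134.00 px.
The upper-right point is two-thirds across and one-third down within the crop:
x = 68 + 2 × 195.33 ≈ 459; y = 664 + 1 × 134.00 ≈ 798.

x = 459 px, y = 798 px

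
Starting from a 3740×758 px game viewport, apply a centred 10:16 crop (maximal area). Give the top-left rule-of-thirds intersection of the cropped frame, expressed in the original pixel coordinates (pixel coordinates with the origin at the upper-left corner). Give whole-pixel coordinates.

3740/758 > 10/16, so the 10:16 crop keeps the full height 758 and trims width to 758 × 10/16 = 473.75 px.
Left offset = (3740 − 473.75)/2 = 1633.12 px; top offset = 0.
Top-left is one-third across and one-third down within the crop:
x = 1633.12 + 1 × 473.75/3 ≈ 1791; y = 0.00 + 1 × 758.00/3 ≈ 253.

x = 1791 px, y = 253 px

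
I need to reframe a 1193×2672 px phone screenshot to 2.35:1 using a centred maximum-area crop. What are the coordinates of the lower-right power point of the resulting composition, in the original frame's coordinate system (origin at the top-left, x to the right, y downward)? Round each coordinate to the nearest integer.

1193/2672 < 2.35/1, so the 2.35:1 crop keeps the full width 1193 and trims height to 1193 × 1/2.35 = 507.66 px.
Top offset = (2672 − 507.66)/2 = 1082.17 px; left offset = 0.
Lower-right is two-thirds across and two-thirds down within the crop:
x = 0.00 + 2 × 1193.00/3 ≈ 795; y = 1082.17 + 2 × 507.66/3 ≈ 1421.

x = 795 px, y = 1421 px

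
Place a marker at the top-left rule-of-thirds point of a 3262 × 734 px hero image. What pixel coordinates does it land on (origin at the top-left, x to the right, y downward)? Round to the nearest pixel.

The top-left point sits one-third of the way across and one-third of the way down.
x = 1 × 3262/3 ≈ 1087; y = 1 × 734/3 ≈ 245.

x = 1087 px, y = 245 px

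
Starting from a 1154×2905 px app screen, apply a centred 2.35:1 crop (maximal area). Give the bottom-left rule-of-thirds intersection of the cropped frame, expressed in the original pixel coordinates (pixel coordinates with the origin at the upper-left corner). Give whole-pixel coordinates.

1154/2905 < 2.35/1, so the 2.35:1 crop keeps the full width 1154 and trims height to 1154 × 1/2.35 = 491.06 px.
Top offset = (2905 − 491.06)/2 = 1206.97 px; left offset = 0.
Bottom-left is one-third across and two-thirds down within the crop:
x = 0.00 + 1 × 1154.00/3 ≈ 385; y = 1206.97 + 2 × 491.06/3 ≈ 1534.

x = 385 px, y = 1534 px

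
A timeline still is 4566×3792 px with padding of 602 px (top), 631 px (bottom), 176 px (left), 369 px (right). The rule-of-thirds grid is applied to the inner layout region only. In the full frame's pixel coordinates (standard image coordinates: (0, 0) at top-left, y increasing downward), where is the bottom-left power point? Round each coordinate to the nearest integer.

Content width = 4566 − 176 − 369 = 4021 px; content height = 3792 − 602 − 631 = 2559 px.
Bottom-left is one-third across and two-thirds down within the inner layout region.
x = 176 + 1 × 4021/3 = 176 + 1340.33 ≈ 1516
y = 602 + 2 × 2559/3 = 602 + 1706.00 ≈ 2308

x = 1516 px, y = 2308 px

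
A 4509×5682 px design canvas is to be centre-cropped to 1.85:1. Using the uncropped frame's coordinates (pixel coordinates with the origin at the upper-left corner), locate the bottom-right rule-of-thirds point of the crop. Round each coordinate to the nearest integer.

x = 3006 px, y = 3247 px

4509/5682 < 1.85/1, so the 1.85:1 crop keeps the full width 4509 and trims height to 4509 × 1/1.85 = 2437.30 px.
Top offset = (5682 − 2437.30)/2 = 1622.35 px; left offset = 0.
Bottom-right is two-thirds across and two-thirds down within the crop:
x = 0.00 + 2 × 4509.00/3 ≈ 3006; y = 1622.35 + 2 × 2437.30/3 ≈ 3247.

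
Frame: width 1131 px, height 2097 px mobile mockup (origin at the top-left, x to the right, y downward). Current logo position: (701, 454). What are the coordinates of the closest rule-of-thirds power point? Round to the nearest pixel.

x = 754 px, y = 699 px

Third lines: x ∈ {377, 754}, y ∈ {699, 1398}.
701 is closer to x = 754; 454 is closer to y = 699.
So the nearest intersection is the upper-right power point.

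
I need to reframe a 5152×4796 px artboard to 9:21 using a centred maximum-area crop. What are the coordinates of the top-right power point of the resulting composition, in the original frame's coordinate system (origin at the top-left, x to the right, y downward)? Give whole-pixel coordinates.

5152/4796 > 9/21, so the 9:21 crop keeps the full height 4796 and trims width to 4796 × 9/21 = 2055.43 px.
Left offset = (5152 − 2055.43)/2 = 1548.29 px; top offset = 0.
Top-right is two-thirds across and one-third down within the crop:
x = 1548.29 + 2 × 2055.43/3 ≈ 2919; y = 0.00 + 1 × 4796.00/3 ≈ 1599.

x = 2919 px, y = 1599 px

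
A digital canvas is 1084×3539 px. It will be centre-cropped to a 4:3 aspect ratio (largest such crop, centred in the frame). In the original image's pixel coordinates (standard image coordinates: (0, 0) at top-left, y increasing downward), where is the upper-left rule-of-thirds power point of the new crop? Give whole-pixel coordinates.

1084/3539 < 4/3, so the 4:3 crop keeps the full width 1084 and trims height to 1084 × 3/4 = 813.00 px.
Top offset = (3539 − 813.00)/2 = 1363.00 px; left offset = 0.
Upper-left is one-third across and one-third down within the crop:
x = 0.00 + 1 × 1084.00/3 ≈ 361; y = 1363.00 + 1 × 813.00/3 ≈ 1634.

(361, 1634)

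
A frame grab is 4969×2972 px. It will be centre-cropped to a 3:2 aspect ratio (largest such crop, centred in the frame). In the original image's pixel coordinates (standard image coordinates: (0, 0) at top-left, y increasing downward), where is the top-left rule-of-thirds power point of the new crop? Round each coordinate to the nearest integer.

4969/2972 > 3/2, so the 3:2 crop keeps the full height 2972 and trims width to 2972 × 3/2 = 4458.00 px.
Left offset = (4969 − 4458.00)/2 = 255.50 px; top offset = 0.
Top-left is one-third across and one-third down within the crop:
x = 255.50 + 1 × 4458.00/3 ≈ 1742; y = 0.00 + 1 × 2972.00/3 ≈ 991.

x = 1742 px, y = 991 px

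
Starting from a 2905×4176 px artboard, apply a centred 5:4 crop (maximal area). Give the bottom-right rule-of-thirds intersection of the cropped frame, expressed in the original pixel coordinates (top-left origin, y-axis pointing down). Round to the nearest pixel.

2905/4176 < 5/4, so the 5:4 crop keeps the full width 2905 and trims height to 2905 × 4/5 = 2324.00 px.
Top offset = (4176 − 2324.00)/2 = 926.00 px; left offset = 0.
Bottom-right is two-thirds across and two-thirds down within the crop:
x = 0.00 + 2 × 2905.00/3 ≈ 1937; y = 926.00 + 2 × 2324.00/3 ≈ 2475.

x = 1937 px, y = 2475 px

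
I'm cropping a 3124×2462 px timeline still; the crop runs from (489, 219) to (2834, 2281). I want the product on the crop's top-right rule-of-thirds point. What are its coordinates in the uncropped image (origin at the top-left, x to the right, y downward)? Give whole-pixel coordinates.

Crop width = 2834 − 489 = 2345 px; one third is 781.67 px.
Crop height = 2281 − 219 = 2062 px; one third is 687.33 px.
The top-right point is two-thirds across and one-third down within the crop:
x = 489 + 2 × 781.67 ≈ 2052; y = 219 + 1 × 687.33 ≈ 906.

x = 2052 px, y = 906 px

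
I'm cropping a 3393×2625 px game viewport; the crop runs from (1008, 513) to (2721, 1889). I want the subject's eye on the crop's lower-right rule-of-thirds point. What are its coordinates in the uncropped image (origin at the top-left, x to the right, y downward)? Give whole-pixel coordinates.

Crop width = 2721 − 1008 = 1713 px; one third is 571.00 px.
Crop height = 1889 − 513 = 1376 px; one third is 458.67 px.
The lower-right point is two-thirds across and two-thirds down within the crop:
x = 1008 + 2 × 571.00 ≈ 2150; y = 513 + 2 × 458.67 ≈ 1430.

(2150, 1430)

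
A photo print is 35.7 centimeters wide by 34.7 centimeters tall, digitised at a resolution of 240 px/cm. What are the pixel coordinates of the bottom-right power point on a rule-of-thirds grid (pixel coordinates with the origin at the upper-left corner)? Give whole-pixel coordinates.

In pixels the canvas is 35.7 × 240 = 8568 wide and 34.7 × 240 = 8328 tall.
The bottom-right point is two-thirds across and two-thirds down:
x = 2 × 8568/3 ≈ 5712; y = 2 × 8328/3 ≈ 5552.

x = 5712 px, y = 5552 px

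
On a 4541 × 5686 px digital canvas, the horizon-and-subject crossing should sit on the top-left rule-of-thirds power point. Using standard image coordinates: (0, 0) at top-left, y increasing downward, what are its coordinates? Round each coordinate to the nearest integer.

x = 1514 px, y = 1895 px

The top-left point sits one-third of the way across and one-third of the way down.
x = 1 × 4541/3 ≈ 1514; y = 1 × 5686/3 ≈ 1895.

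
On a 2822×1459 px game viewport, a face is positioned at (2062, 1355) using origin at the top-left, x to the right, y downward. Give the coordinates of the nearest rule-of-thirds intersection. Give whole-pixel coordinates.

(1881, 973)

Third lines: x ∈ {941, 1881}, y ∈ {486, 973}.
2062 is closer to x = 1881; 1355 is closer to y = 973.
So the nearest intersection is the lower-right power point.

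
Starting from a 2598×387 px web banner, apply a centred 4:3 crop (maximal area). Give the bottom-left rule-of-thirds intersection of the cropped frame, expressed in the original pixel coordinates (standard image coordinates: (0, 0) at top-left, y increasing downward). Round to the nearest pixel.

2598/387 > 4/3, so the 4:3 crop keeps the full height 387 and trims width to 387 × 4/3 = 516.00 px.
Left offset = (2598 − 516.00)/2 = 1041.00 px; top offset = 0.
Bottom-left is one-third across and two-thirds down within the crop:
x = 1041.00 + 1 × 516.00/3 ≈ 1213; y = 0.00 + 2 × 387.00/3 ≈ 258.

(1213, 258)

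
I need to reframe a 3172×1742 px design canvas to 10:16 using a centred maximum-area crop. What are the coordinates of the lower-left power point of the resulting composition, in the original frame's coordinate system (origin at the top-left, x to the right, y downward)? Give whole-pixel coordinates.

x = 1405 px, y = 1161 px

3172/1742 > 10/16, so the 10:16 crop keeps the full height 1742 and trims width to 1742 × 10/16 = 1088.75 px.
Left offset = (3172 − 1088.75)/2 = 1041.62 px; top offset = 0.
Lower-left is one-third across and two-thirds down within the crop:
x = 1041.62 + 1 × 1088.75/3 ≈ 1405; y = 0.00 + 2 × 1742.00/3 ≈ 1161.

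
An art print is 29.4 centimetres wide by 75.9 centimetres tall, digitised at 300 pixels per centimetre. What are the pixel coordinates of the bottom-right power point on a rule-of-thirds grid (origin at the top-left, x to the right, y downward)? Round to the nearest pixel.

(5880, 15180)

In pixels the canvas is 29.4 × 300 = 8820 wide and 75.9 × 300 = 22770 tall.
The bottom-right point is two-thirds across and two-thirds down:
x = 2 × 8820/3 ≈ 5880; y = 2 × 22770/3 ≈ 15180.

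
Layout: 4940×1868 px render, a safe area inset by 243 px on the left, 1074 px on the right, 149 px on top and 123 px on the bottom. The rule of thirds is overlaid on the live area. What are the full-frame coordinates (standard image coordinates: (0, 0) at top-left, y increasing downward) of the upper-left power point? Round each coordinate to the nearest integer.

(1451, 681)

Content width = 4940 − 243 − 1074 = 3623 px; content height = 1868 − 149 − 123 = 1596 px.
Upper-left is one-third across and one-third down within the live area.
x = 243 + 1 × 3623/3 = 243 + 1207.67 ≈ 1451
y = 149 + 1 × 1596/3 = 149 + 532.00 ≈ 681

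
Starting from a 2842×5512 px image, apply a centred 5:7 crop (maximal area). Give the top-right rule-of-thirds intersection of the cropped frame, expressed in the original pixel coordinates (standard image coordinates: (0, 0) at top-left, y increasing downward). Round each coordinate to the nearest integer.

x = 1895 px, y = 2093 px

2842/5512 < 5/7, so the 5:7 crop keeps the full width 2842 and trims height to 2842 × 7/5 = 3978.80 px.
Top offset = (5512 − 3978.80)/2 = 766.60 px; left offset = 0.
Top-right is two-thirds across and one-third down within the crop:
x = 0.00 + 2 × 2842.00/3 ≈ 1895; y = 766.60 + 1 × 3978.80/3 ≈ 2093.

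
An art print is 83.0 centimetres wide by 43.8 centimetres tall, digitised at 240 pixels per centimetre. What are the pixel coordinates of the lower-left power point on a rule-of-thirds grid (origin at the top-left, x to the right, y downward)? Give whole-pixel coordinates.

(6640, 7008)

In pixels the canvas is 83.0 × 240 = 19920 wide and 43.8 × 240 = 10512 tall.
The lower-left point is one-third across and two-thirds down:
x = 1 × 19920/3 ≈ 6640; y = 2 × 10512/3 ≈ 7008.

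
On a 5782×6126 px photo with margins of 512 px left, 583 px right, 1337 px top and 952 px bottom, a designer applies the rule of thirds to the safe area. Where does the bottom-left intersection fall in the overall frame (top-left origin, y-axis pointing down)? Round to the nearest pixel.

Content width = 5782 − 512 − 583 = 4687 px; content height = 6126 − 1337 − 952 = 3837 px.
Bottom-left is one-third across and two-thirds down within the safe area.
x = 512 + 1 × 4687/3 = 512 + 1562.33 ≈ 2074
y = 1337 + 2 × 3837/3 = 1337 + 2558.00 ≈ 3895

x = 2074 px, y = 3895 px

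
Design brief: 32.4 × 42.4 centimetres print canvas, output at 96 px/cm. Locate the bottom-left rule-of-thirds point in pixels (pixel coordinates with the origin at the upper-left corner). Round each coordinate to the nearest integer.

(1037, 2714)

In pixels the canvas is 32.4 × 96 = 3110.4 wide and 42.4 × 96 = 4070.4 tall.
The bottom-left point is one-third across and two-thirds down:
x = 1 × 3110.4/3 ≈ 1037; y = 2 × 4070.4/3 ≈ 2714.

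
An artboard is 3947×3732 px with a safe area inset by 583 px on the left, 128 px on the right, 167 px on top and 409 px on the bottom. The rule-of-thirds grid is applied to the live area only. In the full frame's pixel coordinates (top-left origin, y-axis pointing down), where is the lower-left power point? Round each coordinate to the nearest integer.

Content width = 3947 − 583 − 128 = 3236 px; content height = 3732 − 167 − 409 = 3156 px.
Lower-left is one-third across and two-thirds down within the live area.
x = 583 + 1 × 3236/3 = 583 + 1078.67 ≈ 1662
y = 167 + 2 × 3156/3 = 167 + 2104.00 ≈ 2271

x = 1662 px, y = 2271 px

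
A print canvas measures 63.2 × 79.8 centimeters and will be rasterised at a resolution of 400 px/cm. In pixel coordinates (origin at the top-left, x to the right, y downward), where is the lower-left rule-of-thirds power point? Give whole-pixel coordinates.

(8427, 21280)

In pixels the canvas is 63.2 × 400 = 25280 wide and 79.8 × 400 = 31920 tall.
The lower-left point is one-third across and two-thirds down:
x = 1 × 25280/3 ≈ 8427; y = 2 × 31920/3 ≈ 21280.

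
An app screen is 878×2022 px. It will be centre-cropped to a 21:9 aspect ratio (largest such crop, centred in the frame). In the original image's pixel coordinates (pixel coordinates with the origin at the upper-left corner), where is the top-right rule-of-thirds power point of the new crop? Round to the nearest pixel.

x = 585 px, y = 948 px

878/2022 < 21/9, so the 21:9 crop keeps the full width 878 and trims height to 878 × 9/21 = 376.29 px.
Top offset = (2022 − 376.29)/2 = 822.86 px; left offset = 0.
Top-right is two-thirds across and one-third down within the crop:
x = 0.00 + 2 × 878.00/3 ≈ 585; y = 822.86 + 1 × 376.29/3 ≈ 948.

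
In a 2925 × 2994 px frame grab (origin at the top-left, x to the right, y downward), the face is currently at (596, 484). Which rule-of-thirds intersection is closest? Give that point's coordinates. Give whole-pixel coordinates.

x = 975 px, y = 998 px

Third lines: x ∈ {975, 1950}, y ∈ {998, 1996}.
596 is closer to x = 975; 484 is closer to y = 998.
So the nearest intersection is the upper-left power point.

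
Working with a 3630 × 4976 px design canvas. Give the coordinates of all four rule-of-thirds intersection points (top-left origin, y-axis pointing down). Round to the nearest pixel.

(1210, 1659), (2420, 1659), (1210, 3317), (2420, 3317)

One third of 3630 is 1210; one third of 4976 is 1658.67.
Vertical third lines at x = 1210 and x = 2420; horizontal third lines at y = 1659 and y = 3317.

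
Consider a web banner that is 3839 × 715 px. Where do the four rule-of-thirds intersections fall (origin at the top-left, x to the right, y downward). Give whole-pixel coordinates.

One third of 3839 is 1279.67; one third of 715 is 238.33.
Vertical third lines at x = 1280 and x = 2559; horizontal third lines at y = 238 and y = 477.

(1280, 238), (2559, 238), (1280, 477), (2559, 477)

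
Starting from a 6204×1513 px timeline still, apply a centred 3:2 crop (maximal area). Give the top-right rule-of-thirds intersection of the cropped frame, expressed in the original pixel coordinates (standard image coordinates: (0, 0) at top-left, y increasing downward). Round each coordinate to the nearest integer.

6204/1513 > 3/2, so the 3:2 crop keeps the full height 1513 and trims width to 1513 × 3/2 = 2269.50 px.
Left offset = (6204 − 2269.50)/2 = 1967.25 px; top offset = 0.
Top-right is two-thirds across and one-third down within the crop:
x = 1967.25 + 2 × 2269.50/3 ≈ 3480; y = 0.00 + 1 × 1513.00/3 ≈ 504.

(3480, 504)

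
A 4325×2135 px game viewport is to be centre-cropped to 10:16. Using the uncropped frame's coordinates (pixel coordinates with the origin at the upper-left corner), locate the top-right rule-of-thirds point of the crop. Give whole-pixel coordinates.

4325/2135 > 10/16, so the 10:16 crop keeps the full height 2135 and trims width to 2135 × 10/16 = 1334.38 px.
Left offset = (4325 − 1334.38)/2 = 1495.31 px; top offset = 0.
Top-right is two-thirds across and one-third down within the crop:
x = 1495.31 + 2 × 1334.38/3 ≈ 2385; y = 0.00 + 1 × 2135.00/3 ≈ 712.

x = 2385 px, y = 712 px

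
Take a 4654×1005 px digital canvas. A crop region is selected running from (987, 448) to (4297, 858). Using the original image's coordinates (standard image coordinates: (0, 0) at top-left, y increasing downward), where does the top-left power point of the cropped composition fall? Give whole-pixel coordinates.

Crop width = 4297 − 987 = 3310 px; one third is 1103.33 px.
Crop height = 858 − 448 = 410 px; one third is 136.67 px.
The top-left point is one-third across and one-third down within the crop:
x = 987 + 1 × 1103.33 ≈ 2090; y = 448 + 1 × 136.67 ≈ 585.

(2090, 585)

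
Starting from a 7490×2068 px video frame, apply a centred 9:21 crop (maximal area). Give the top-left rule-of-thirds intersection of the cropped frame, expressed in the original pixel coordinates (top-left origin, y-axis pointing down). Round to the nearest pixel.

(3597, 689)

7490/2068 > 9/21, so the 9:21 crop keeps the full height 2068 and trims width to 2068 × 9/21 = 886.29 px.
Left offset = (7490 − 886.29)/2 = 3301.86 px; top offset = 0.
Top-left is one-third across and one-third down within the crop:
x = 3301.86 + 1 × 886.29/3 ≈ 3597; y = 0.00 + 1 × 2068.00/3 ≈ 689.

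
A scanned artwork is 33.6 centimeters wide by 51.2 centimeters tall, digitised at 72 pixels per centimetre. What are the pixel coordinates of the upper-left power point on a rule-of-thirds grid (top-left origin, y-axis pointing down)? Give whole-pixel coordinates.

(806, 1229)

In pixels the canvas is 33.6 × 72 = 2419.2 wide and 51.2 × 72 = 3686.4 tall.
The upper-left point is one-third across and one-third down:
x = 1 × 2419.2/3 ≈ 806; y = 1 × 3686.4/3 ≈ 1229.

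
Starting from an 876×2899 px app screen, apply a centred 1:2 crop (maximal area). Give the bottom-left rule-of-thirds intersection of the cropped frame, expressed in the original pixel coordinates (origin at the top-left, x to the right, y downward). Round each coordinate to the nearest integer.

876/2899 < 1/2, so the 1:2 crop keeps the full width 876 and trims height to 876 × 2/1 = 1752.00 px.
Top offset = (2899 − 1752.00)/2 = 573.50 px; left offset = 0.
Bottom-left is one-third across and two-thirds down within the crop:
x = 0.00 + 1 × 876.00/3 ≈ 292; y = 573.50 + 2 × 1752.00/3 ≈ 1742.

x = 292 px, y = 1742 px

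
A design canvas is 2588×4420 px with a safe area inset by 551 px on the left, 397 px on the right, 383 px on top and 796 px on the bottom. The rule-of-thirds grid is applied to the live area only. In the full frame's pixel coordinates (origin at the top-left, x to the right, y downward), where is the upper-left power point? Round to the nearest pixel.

x = 1098 px, y = 1463 px

Content width = 2588 − 551 − 397 = 1640 px; content height = 4420 − 383 − 796 = 3241 px.
Upper-left is one-third across and one-third down within the live area.
x = 551 + 1 × 1640/3 = 551 + 546.67 ≈ 1098
y = 383 + 1 × 3241/3 = 383 + 1080.33 ≈ 1463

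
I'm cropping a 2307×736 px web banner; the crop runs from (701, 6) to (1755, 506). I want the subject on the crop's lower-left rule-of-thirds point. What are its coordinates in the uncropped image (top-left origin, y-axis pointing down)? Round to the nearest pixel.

Crop width = 1755 − 701 = 1054 px; one third is 351.33 px.
Crop height = 506 − 6 = 500 px; one third is 166.67 px.
The lower-left point is one-third across and two-thirds down within the crop:
x = 701 + 1 × 351.33 ≈ 1052; y = 6 + 2 × 166.67 ≈ 339.

x = 1052 px, y = 339 px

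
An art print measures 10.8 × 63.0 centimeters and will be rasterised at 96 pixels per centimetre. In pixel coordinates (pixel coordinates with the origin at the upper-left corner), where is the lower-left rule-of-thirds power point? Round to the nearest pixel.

(346, 4032)

In pixels the canvas is 10.8 × 96 = 1036.8 wide and 63.0 × 96 = 6048 tall.
The lower-left point is one-third across and two-thirds down:
x = 1 × 1036.8/3 ≈ 346; y = 2 × 6048/3 ≈ 4032.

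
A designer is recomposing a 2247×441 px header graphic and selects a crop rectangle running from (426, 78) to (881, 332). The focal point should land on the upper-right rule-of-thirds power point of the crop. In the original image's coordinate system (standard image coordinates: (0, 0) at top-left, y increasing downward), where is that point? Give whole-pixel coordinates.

x = 729 px, y = 163 px

Crop width = 881 − 426 = 455 px; one third is 151.67 px.
Crop height = 332 − 78 = 254 px; one third is 84.67 px.
The upper-right point is two-thirds across and one-third down within the crop:
x = 426 + 2 × 151.67 ≈ 729; y = 78 + 1 × 84.67 ≈ 163.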